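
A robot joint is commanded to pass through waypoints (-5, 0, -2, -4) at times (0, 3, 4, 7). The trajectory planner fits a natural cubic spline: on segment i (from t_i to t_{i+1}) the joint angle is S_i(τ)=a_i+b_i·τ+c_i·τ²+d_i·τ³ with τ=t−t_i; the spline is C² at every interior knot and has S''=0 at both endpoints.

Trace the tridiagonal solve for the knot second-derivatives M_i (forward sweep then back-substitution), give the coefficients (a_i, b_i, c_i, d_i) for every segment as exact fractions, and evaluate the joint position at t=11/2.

  seg 0: a=-5 b=197/63 c=0 d=-92/567
  seg 1: a=0 b=-79/63 c=-92/63 d=5/7
  seg 2: a=-2 b=-128/63 c=43/63 d=-43/567
S(11/2) = -211/56

Δ: Δ0=5/3, Δ1=-2, Δ2=-2/3
row 1: diag=8, rhs=-22; c'=1/8, d'=-11/4
row 2: denom=8−1·1/8=63/8; d'=(8−1·-11/4)/(63/8)=86/63
back: M2=86/63
back: M1=-11/4−1/8·86/63=-184/63
M: M0=0, M1=-184/63, M2=86/63, M3=0
seg 0: a=-5, c=M0/2=0, d=(M1−M0)/(6·3)=-92/567, b=Δ0−h0·(2M0+M1)/6=197/63
seg 1: a=0, c=M1/2=-92/63, d=(M2−M1)/(6·1)=5/7, b=Δ1−h1·(2M1+M2)/6=-79/63
seg 2: a=-2, c=M2/2=43/63, d=(M3−M2)/(6·3)=-43/567, b=Δ2−h2·(2M2+M3)/6=-128/63
t_q=11/2 → seg 2, τ=3/2; S=-2+-128/63·τ+43/63·τ²+-43/567·τ³=-211/56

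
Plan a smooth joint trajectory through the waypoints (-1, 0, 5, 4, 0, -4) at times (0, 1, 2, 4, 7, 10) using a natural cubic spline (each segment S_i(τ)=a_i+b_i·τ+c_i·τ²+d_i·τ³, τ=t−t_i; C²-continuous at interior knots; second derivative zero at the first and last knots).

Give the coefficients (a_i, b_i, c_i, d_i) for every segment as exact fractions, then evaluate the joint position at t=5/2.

Δ: Δ0=1, Δ1=5, Δ2=-1/2, Δ3=-4/3, Δ4=-4/3
row 1: diag=4, rhs=24; c'=1/4, d'=6
row 2: denom=6−1·1/4=23/4; d'=(-33−1·6)/(23/4)=-156/23
row 3: denom=10−2·8/23=214/23; d'=(-5−2·-156/23)/(214/23)=197/214
row 4: denom=12−3·69/214=2361/214; d'=(0−3·197/214)/(2361/214)=-197/787
back: M4=-197/787
back: M3=197/214−69/214·-197/787=788/787
back: M2=-156/23−8/23·788/787=-5612/787
back: M1=6−1/4·-5612/787=6125/787
M: M0=0, M1=6125/787, M2=-5612/787, M3=788/787, M4=-197/787, M5=0
seg 0: a=-1, c=M0/2=0, d=(M1−M0)/(6·1)=6125/4722, b=Δ0−h0·(2M0+M1)/6=-1403/4722
seg 1: a=0, c=M1/2=6125/1574, d=(M2−M1)/(6·1)=-11737/4722, b=Δ1−h1·(2M1+M2)/6=8486/2361
seg 2: a=5, c=M2/2=-2806/787, d=(M3−M2)/(6·2)=1600/2361, b=Δ2−h2·(2M2+M3)/6=18511/4722
seg 3: a=4, c=M3/2=394/787, d=(M4−M3)/(6·3)=-985/14166, b=Δ3−h3·(2M3+M4)/6=-10433/4722
seg 4: a=0, c=M4/2=-197/1574, d=(M5−M4)/(6·3)=197/14166, b=Δ4−h4·(2M4+M5)/6=-2557/2361
t_q=5/2 → seg 2, τ=1/2; S=5+18511/4722·τ+-2806/787·τ²+1600/2361·τ³=19371/3148

  seg 0: a=-1 b=-1403/4722 c=0 d=6125/4722
  seg 1: a=0 b=8486/2361 c=6125/1574 d=-11737/4722
  seg 2: a=5 b=18511/4722 c=-2806/787 d=1600/2361
  seg 3: a=4 b=-10433/4722 c=394/787 d=-985/14166
  seg 4: a=0 b=-2557/2361 c=-197/1574 d=197/14166
S(5/2) = 19371/3148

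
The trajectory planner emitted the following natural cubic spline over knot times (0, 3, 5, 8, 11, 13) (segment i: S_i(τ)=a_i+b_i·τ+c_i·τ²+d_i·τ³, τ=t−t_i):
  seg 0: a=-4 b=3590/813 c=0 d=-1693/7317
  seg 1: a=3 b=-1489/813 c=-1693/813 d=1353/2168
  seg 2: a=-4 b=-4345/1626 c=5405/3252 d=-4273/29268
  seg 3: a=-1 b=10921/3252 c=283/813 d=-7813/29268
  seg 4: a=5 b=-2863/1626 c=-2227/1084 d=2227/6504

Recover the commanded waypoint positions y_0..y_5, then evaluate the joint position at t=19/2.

y_0 = S_0(0) = a_0 = -4
y_1 = S_1(0) = a_1 = 3
y_2 = S_2(0) = a_2 = -4
y_3 = S_3(0) = a_3 = -1
y_4 = S_4(0) = a_4 = 5
y_5 = S_4(2) = -4
t_q=19/2 is in segment 3 (τ=3/2); S_3(τ)=33991/8672

y_0=-4 y_1=3 y_2=-4 y_3=-1 y_4=5 y_5=-4
S(19/2) = 33991/8672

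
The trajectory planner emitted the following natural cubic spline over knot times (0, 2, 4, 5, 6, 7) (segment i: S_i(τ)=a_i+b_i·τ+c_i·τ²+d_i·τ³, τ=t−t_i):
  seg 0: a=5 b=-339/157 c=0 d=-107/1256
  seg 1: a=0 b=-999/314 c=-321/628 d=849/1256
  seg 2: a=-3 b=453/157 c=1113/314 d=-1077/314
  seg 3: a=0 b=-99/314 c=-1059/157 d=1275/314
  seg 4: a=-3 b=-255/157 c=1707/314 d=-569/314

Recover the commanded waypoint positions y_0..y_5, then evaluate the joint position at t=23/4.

y_0=5 y_1=0 y_2=-3 y_3=0 y_4=-3 y_5=-1
S(23/4) = -46575/20096

y_0 = S_0(0) = a_0 = 5
y_1 = S_1(0) = a_1 = 0
y_2 = S_2(0) = a_2 = -3
y_3 = S_3(0) = a_3 = 0
y_4 = S_4(0) = a_4 = -3
y_5 = S_4(1) = -1
t_q=23/4 is in segment 3 (τ=3/4); S_3(τ)=-46575/20096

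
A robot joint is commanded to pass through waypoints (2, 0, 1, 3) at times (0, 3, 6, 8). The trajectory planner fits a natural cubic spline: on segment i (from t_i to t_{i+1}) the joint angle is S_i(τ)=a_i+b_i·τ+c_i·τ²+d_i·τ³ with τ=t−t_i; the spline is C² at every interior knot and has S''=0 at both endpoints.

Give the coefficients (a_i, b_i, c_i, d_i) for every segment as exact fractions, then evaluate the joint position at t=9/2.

Δ: Δ0=-2/3, Δ1=1/3, Δ2=1
row 1: diag=12, rhs=6; c'=1/4, d'=1/2
row 2: denom=10−3·1/4=37/4; d'=(4−3·1/2)/(37/4)=10/37
back: M2=10/37
back: M1=1/2−1/4·10/37=16/37
M: M0=0, M1=16/37, M2=10/37, M3=0
seg 0: a=2, c=M0/2=0, d=(M1−M0)/(6·3)=8/333, b=Δ0−h0·(2M0+M1)/6=-98/111
seg 1: a=0, c=M1/2=8/37, d=(M2−M1)/(6·3)=-1/111, b=Δ1−h1·(2M1+M2)/6=-26/111
seg 2: a=1, c=M2/2=5/37, d=(M3−M2)/(6·2)=-5/222, b=Δ2−h2·(2M2+M3)/6=91/111
t_q=9/2 → seg 1, τ=3/2; S=0+-26/111·τ+8/37·τ²+-1/111·τ³=31/296

  seg 0: a=2 b=-98/111 c=0 d=8/333
  seg 1: a=0 b=-26/111 c=8/37 d=-1/111
  seg 2: a=1 b=91/111 c=5/37 d=-5/222
S(9/2) = 31/296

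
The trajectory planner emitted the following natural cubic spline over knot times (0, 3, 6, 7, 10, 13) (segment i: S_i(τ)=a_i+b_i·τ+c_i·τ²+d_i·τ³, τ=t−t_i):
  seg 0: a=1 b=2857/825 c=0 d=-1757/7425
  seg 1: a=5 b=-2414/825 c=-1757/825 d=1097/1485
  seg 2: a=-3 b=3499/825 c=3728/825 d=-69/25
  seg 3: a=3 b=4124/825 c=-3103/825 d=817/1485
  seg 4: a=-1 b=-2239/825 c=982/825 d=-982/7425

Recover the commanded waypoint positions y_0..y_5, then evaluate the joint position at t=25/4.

y_0 = S_0(0) = a_0 = 1
y_1 = S_1(0) = a_1 = 5
y_2 = S_2(0) = a_2 = -3
y_3 = S_3(0) = a_3 = 3
y_4 = S_4(0) = a_4 = -1
y_5 = S_4(3) = -2
t_q=25/4 is in segment 2 (τ=1/4); S_2(τ)=-29927/17600

y_0=1 y_1=5 y_2=-3 y_3=3 y_4=-1 y_5=-2
S(25/4) = -29927/17600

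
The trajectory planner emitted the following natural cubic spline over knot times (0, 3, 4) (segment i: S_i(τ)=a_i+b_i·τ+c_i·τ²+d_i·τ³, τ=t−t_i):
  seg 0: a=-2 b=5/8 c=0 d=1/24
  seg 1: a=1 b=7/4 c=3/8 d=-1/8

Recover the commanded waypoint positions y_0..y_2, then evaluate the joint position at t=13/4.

y_0 = S_0(0) = a_0 = -2
y_1 = S_1(0) = a_1 = 1
y_2 = S_1(1) = 3
t_q=13/4 is in segment 1 (τ=1/4); S_1(τ)=747/512

y_0=-2 y_1=1 y_2=3
S(13/4) = 747/512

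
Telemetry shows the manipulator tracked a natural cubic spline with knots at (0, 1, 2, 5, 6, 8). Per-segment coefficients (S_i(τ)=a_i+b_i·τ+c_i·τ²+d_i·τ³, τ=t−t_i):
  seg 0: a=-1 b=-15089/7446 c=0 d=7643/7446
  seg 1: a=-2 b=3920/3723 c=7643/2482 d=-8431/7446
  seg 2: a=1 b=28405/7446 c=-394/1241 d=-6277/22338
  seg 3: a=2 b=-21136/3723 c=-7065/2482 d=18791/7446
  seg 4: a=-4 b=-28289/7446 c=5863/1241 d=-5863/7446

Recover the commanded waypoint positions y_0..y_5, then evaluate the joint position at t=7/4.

y_0=-1 y_1=-2 y_2=1 y_3=2 y_4=-4 y_5=1
S(7/4) = 7013/158848

y_0 = S_0(0) = a_0 = -1
y_1 = S_1(0) = a_1 = -2
y_2 = S_2(0) = a_2 = 1
y_3 = S_3(0) = a_3 = 2
y_4 = S_4(0) = a_4 = -4
y_5 = S_4(2) = 1
t_q=7/4 is in segment 1 (τ=3/4); S_1(τ)=7013/158848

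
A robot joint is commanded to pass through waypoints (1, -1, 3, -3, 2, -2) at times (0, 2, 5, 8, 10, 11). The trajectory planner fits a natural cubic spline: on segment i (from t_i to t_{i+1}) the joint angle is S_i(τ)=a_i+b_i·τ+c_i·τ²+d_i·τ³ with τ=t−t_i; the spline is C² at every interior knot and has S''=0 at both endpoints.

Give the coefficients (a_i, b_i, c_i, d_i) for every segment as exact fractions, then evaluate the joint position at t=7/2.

  seg 0: a=1 b=-2600/1419 c=0 d=1181/5676
  seg 1: a=-1 b=943/1419 c=1181/946 d=-8731/25542
  seg 2: a=3 b=-3049/2838 c=-2594/1419 d=12937/25542
  seg 3: a=-3 b=2317/1419 c=2583/946 d=-13037/11352
  seg 4: a=2 b=-3481/2838 c=-7871/1892 d=7871/5676
S(7/2) = 12503/7568

Δ: Δ0=-1, Δ1=4/3, Δ2=-2, Δ3=5/2, Δ4=-4
row 1: diag=10, rhs=14; c'=3/10, d'=7/5
row 2: denom=12−3·3/10=111/10; d'=(-20−3·7/5)/(111/10)=-242/111
row 3: denom=10−3·10/37=340/37; d'=(27−3·-242/111)/(340/37)=73/20
row 4: denom=6−2·37/170=473/85; d'=(-39−2·73/20)/(473/85)=-7871/946
back: M4=-7871/946
back: M3=73/20−37/170·-7871/946=2583/473
back: M2=-242/111−10/37·2583/473=-5188/1419
back: M1=7/5−3/10·-5188/1419=1181/473
M: M0=0, M1=1181/473, M2=-5188/1419, M3=2583/473, M4=-7871/946, M5=0
seg 0: a=1, c=M0/2=0, d=(M1−M0)/(6·2)=1181/5676, b=Δ0−h0·(2M0+M1)/6=-2600/1419
seg 1: a=-1, c=M1/2=1181/946, d=(M2−M1)/(6·3)=-8731/25542, b=Δ1−h1·(2M1+M2)/6=943/1419
seg 2: a=3, c=M2/2=-2594/1419, d=(M3−M2)/(6·3)=12937/25542, b=Δ2−h2·(2M2+M3)/6=-3049/2838
seg 3: a=-3, c=M3/2=2583/946, d=(M4−M3)/(6·2)=-13037/11352, b=Δ3−h3·(2M3+M4)/6=2317/1419
seg 4: a=2, c=M4/2=-7871/1892, d=(M5−M4)/(6·1)=7871/5676, b=Δ4−h4·(2M4+M5)/6=-3481/2838
t_q=7/2 → seg 1, τ=3/2; S=-1+943/1419·τ+1181/946·τ²+-8731/25542·τ³=12503/7568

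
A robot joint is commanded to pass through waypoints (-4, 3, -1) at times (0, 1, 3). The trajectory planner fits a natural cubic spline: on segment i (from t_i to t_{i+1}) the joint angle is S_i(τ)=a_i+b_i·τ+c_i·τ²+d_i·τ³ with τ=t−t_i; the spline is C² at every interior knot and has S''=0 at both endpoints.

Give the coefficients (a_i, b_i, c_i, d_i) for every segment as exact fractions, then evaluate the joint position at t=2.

Δ: Δ0=7, Δ1=-2
row 1: diag=6, rhs=-54; c'=1/3, d'=-9
back: M1=-9
M: M0=0, M1=-9, M2=0
seg 0: a=-4, c=M0/2=0, d=(M1−M0)/(6·1)=-3/2, b=Δ0−h0·(2M0+M1)/6=17/2
seg 1: a=3, c=M1/2=-9/2, d=(M2−M1)/(6·2)=3/4, b=Δ1−h1·(2M1+M2)/6=4
t_q=2 → seg 1, τ=1; S=3+4·τ+-9/2·τ²+3/4·τ³=13/4

  seg 0: a=-4 b=17/2 c=0 d=-3/2
  seg 1: a=3 b=4 c=-9/2 d=3/4
S(2) = 13/4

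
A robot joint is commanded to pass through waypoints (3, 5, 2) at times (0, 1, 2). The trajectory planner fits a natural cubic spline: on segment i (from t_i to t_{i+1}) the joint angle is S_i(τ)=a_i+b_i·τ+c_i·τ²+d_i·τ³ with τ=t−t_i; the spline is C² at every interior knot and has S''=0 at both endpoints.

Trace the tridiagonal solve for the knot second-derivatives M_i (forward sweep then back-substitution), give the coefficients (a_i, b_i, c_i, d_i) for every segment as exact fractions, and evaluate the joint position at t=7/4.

Δ: Δ0=2, Δ1=-3
row 1: diag=4, rhs=-30; c'=1/4, d'=-15/2
back: M1=-15/2
M: M0=0, M1=-15/2, M2=0
seg 0: a=3, c=M0/2=0, d=(M1−M0)/(6·1)=-5/4, b=Δ0−h0·(2M0+M1)/6=13/4
seg 1: a=5, c=M1/2=-15/4, d=(M2−M1)/(6·1)=5/4, b=Δ1−h1·(2M1+M2)/6=-1/2
t_q=7/4 → seg 1, τ=3/4; S=5+-1/2·τ+-15/4·τ²+5/4·τ³=779/256

  seg 0: a=3 b=13/4 c=0 d=-5/4
  seg 1: a=5 b=-1/2 c=-15/4 d=5/4
S(7/4) = 779/256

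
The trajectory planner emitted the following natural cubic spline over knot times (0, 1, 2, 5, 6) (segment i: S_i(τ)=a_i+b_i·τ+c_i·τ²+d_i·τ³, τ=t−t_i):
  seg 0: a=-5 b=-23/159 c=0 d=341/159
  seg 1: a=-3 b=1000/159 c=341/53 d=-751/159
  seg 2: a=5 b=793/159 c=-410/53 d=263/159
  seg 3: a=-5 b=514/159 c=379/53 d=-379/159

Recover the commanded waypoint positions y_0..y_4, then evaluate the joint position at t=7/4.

y_0=-5 y_1=-3 y_2=5 y_3=-5 y_4=3
S(7/4) = 11341/3392

y_0 = S_0(0) = a_0 = -5
y_1 = S_1(0) = a_1 = -3
y_2 = S_2(0) = a_2 = 5
y_3 = S_3(0) = a_3 = -5
y_4 = S_3(1) = 3
t_q=7/4 is in segment 1 (τ=3/4); S_1(τ)=11341/3392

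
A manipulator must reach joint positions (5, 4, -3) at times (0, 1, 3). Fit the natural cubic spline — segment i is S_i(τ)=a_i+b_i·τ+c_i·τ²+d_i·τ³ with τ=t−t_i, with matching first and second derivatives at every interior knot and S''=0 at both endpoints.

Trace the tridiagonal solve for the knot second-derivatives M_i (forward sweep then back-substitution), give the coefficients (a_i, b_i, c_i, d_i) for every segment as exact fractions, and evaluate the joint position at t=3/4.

Δ: Δ0=-1, Δ1=-7/2
row 1: diag=6, rhs=-15; c'=1/3, d'=-5/2
back: M1=-5/2
M: M0=0, M1=-5/2, M2=0
seg 0: a=5, c=M0/2=0, d=(M1−M0)/(6·1)=-5/12, b=Δ0−h0·(2M0+M1)/6=-7/12
seg 1: a=4, c=M1/2=-5/4, d=(M2−M1)/(6·2)=5/24, b=Δ1−h1·(2M1+M2)/6=-11/6
t_q=3/4 → seg 0, τ=3/4; S=5+-7/12·τ+0·τ²+-5/12·τ³=1123/256

  seg 0: a=5 b=-7/12 c=0 d=-5/12
  seg 1: a=4 b=-11/6 c=-5/4 d=5/24
S(3/4) = 1123/256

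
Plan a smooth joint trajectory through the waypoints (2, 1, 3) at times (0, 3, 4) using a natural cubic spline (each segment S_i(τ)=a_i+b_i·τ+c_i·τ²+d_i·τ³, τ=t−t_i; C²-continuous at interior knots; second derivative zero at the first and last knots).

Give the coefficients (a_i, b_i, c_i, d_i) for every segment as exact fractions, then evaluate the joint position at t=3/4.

Δ: Δ0=-1/3, Δ1=2
row 1: diag=8, rhs=14; c'=1/8, d'=7/4
back: M1=7/4
M: M0=0, M1=7/4, M2=0
seg 0: a=2, c=M0/2=0, d=(M1−M0)/(6·3)=7/72, b=Δ0−h0·(2M0+M1)/6=-29/24
seg 1: a=1, c=M1/2=7/8, d=(M2−M1)/(6·1)=-7/24, b=Δ1−h1·(2M1+M2)/6=17/12
t_q=3/4 → seg 0, τ=3/4; S=2+-29/24·τ+0·τ²+7/72·τ³=581/512

  seg 0: a=2 b=-29/24 c=0 d=7/72
  seg 1: a=1 b=17/12 c=7/8 d=-7/24
S(3/4) = 581/512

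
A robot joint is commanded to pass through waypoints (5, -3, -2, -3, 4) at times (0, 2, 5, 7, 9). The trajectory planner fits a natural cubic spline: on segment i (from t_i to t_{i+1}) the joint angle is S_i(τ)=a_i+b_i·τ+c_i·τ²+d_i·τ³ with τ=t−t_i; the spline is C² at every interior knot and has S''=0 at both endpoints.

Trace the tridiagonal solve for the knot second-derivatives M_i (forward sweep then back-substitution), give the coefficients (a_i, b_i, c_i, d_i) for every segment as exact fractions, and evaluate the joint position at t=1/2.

  seg 0: a=5 b=-656/129 c=0 d=35/129
  seg 1: a=-3 b=-236/129 c=70/43 d=-13/43
  seg 2: a=-2 b=-29/129 c=-47/43 d=493/1032
  seg 3: a=-3 b=293/258 c=305/172 d=-305/1032
S(1/2) = 857/344

Δ: Δ0=-4, Δ1=1/3, Δ2=-1/2, Δ3=7/2
row 1: diag=10, rhs=26; c'=3/10, d'=13/5
row 2: denom=10−3·3/10=91/10; d'=(-5−3·13/5)/(91/10)=-128/91
row 3: denom=8−2·20/91=688/91; d'=(24−2·-128/91)/(688/91)=305/86
back: M3=305/86
back: M2=-128/91−20/91·305/86=-94/43
back: M1=13/5−3/10·-94/43=140/43
M: M0=0, M1=140/43, M2=-94/43, M3=305/86, M4=0
seg 0: a=5, c=M0/2=0, d=(M1−M0)/(6·2)=35/129, b=Δ0−h0·(2M0+M1)/6=-656/129
seg 1: a=-3, c=M1/2=70/43, d=(M2−M1)/(6·3)=-13/43, b=Δ1−h1·(2M1+M2)/6=-236/129
seg 2: a=-2, c=M2/2=-47/43, d=(M3−M2)/(6·2)=493/1032, b=Δ2−h2·(2M2+M3)/6=-29/129
seg 3: a=-3, c=M3/2=305/172, d=(M4−M3)/(6·2)=-305/1032, b=Δ3−h3·(2M3+M4)/6=293/258
t_q=1/2 → seg 0, τ=1/2; S=5+-656/129·τ+0·τ²+35/129·τ³=857/344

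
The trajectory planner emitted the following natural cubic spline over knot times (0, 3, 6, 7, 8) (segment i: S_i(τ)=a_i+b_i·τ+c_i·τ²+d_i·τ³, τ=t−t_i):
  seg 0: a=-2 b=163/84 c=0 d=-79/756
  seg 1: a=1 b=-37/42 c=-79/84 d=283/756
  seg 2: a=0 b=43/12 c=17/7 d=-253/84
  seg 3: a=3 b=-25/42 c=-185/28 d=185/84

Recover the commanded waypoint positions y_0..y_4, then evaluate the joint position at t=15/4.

y_0=-2 y_1=1 y_2=0 y_3=3 y_4=-2
S(15/4) = -57/1792

y_0 = S_0(0) = a_0 = -2
y_1 = S_1(0) = a_1 = 1
y_2 = S_2(0) = a_2 = 0
y_3 = S_3(0) = a_3 = 3
y_4 = S_3(1) = -2
t_q=15/4 is in segment 1 (τ=3/4); S_1(τ)=-57/1792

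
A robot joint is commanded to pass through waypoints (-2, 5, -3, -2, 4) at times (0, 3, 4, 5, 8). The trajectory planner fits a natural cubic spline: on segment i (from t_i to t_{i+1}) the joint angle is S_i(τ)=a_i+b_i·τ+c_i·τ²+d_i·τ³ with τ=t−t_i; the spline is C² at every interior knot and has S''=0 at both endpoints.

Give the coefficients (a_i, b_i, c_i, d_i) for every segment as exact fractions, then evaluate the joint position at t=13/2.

Δ: Δ0=7/3, Δ1=-8, Δ2=1, Δ3=2
row 1: diag=8, rhs=-62; c'=1/8, d'=-31/4
row 2: denom=4−1·1/8=31/8; d'=(54−1·-31/4)/(31/8)=494/31
row 3: denom=8−1·8/31=240/31; d'=(6−1·494/31)/(240/31)=-77/60
back: M3=-77/60
back: M2=494/31−8/31·-77/60=244/15
back: M1=-31/4−1/8·244/15=-587/60
M: M0=0, M1=-587/60, M2=244/15, M3=-77/60, M4=0
seg 0: a=-2, c=M0/2=0, d=(M1−M0)/(6·3)=-587/1080, b=Δ0−h0·(2M0+M1)/6=289/40
seg 1: a=5, c=M1/2=-587/120, d=(M2−M1)/(6·1)=521/120, b=Δ1−h1·(2M1+M2)/6=-149/20
seg 2: a=-3, c=M2/2=122/15, d=(M3−M2)/(6·1)=-117/40, b=Δ2−h2·(2M2+M3)/6=-101/24
seg 3: a=-2, c=M3/2=-77/120, d=(M4−M3)/(6·3)=77/1080, b=Δ3−h3·(2M3+M4)/6=197/60
t_q=13/2 → seg 3, τ=3/2; S=-2+197/60·τ+-77/120·τ²+77/1080·τ³=551/320

  seg 0: a=-2 b=289/40 c=0 d=-587/1080
  seg 1: a=5 b=-149/20 c=-587/120 d=521/120
  seg 2: a=-3 b=-101/24 c=122/15 d=-117/40
  seg 3: a=-2 b=197/60 c=-77/120 d=77/1080
S(13/2) = 551/320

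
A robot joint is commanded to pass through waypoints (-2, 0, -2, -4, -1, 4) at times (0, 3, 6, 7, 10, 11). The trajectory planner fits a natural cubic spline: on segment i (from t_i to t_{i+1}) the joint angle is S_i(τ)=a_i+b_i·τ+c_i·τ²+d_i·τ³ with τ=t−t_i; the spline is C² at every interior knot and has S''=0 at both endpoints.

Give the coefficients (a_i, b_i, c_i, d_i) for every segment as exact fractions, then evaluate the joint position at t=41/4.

Δ: Δ0=2/3, Δ1=-2/3, Δ2=-2, Δ3=1, Δ4=5
row 1: diag=12, rhs=-8; c'=1/4, d'=-2/3
row 2: denom=8−3·1/4=29/4; d'=(-8−3·-2/3)/(29/4)=-24/29
row 3: denom=8−1·4/29=228/29; d'=(18−1·-24/29)/(228/29)=91/38
row 4: denom=8−3·29/76=521/76; d'=(24−3·91/38)/(521/76)=1278/521
back: M4=1278/521
back: M3=91/38−29/76·1278/521=760/521
back: M2=-24/29−4/29·760/521=-536/521
back: M1=-2/3−1/4·-536/521=-640/1563
M: M0=0, M1=-640/1563, M2=-536/521, M3=760/521, M4=1278/521, M5=0
seg 0: a=-2, c=M0/2=0, d=(M1−M0)/(6·3)=-320/14067, b=Δ0−h0·(2M0+M1)/6=454/521
seg 1: a=0, c=M1/2=-320/1563, d=(M2−M1)/(6·3)=-484/14067, b=Δ1−h1·(2M1+M2)/6=134/521
seg 2: a=-2, c=M2/2=-268/521, d=(M3−M2)/(6·1)=216/521, b=Δ2−h2·(2M2+M3)/6=-990/521
seg 3: a=-4, c=M3/2=380/521, d=(M4−M3)/(6·3)=259/4689, b=Δ3−h3·(2M3+M4)/6=-878/521
seg 4: a=-1, c=M4/2=639/521, d=(M5−M4)/(6·1)=-213/521, b=Δ4−h4·(2M4+M5)/6=2179/521
t_q=41/4 → seg 4, τ=1/4; S=-1+2179/521·τ+639/521·τ²+-213/521·τ³=3863/33344

  seg 0: a=-2 b=454/521 c=0 d=-320/14067
  seg 1: a=0 b=134/521 c=-320/1563 d=-484/14067
  seg 2: a=-2 b=-990/521 c=-268/521 d=216/521
  seg 3: a=-4 b=-878/521 c=380/521 d=259/4689
  seg 4: a=-1 b=2179/521 c=639/521 d=-213/521
S(41/4) = 3863/33344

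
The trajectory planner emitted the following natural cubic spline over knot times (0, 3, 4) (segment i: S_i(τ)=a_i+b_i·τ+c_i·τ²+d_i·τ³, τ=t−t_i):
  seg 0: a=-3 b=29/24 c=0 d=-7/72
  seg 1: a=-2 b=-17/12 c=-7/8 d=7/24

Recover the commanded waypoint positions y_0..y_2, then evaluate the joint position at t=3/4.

y_0 = S_0(0) = a_0 = -3
y_1 = S_1(0) = a_1 = -2
y_2 = S_1(1) = -4
t_q=3/4 is in segment 0 (τ=3/4); S_0(τ)=-1093/512

y_0=-3 y_1=-2 y_2=-4
S(3/4) = -1093/512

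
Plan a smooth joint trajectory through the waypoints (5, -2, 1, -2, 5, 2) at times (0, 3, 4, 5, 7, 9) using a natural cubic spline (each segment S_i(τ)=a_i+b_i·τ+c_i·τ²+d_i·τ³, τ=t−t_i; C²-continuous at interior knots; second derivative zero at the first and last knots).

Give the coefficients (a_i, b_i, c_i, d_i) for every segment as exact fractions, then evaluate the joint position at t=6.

  seg 0: a=5 b=-773/150 c=0 d=47/150
  seg 1: a=-2 b=248/75 c=141/50 d=-469/150
  seg 2: a=1 b=-13/30 c=-164/25 d=599/150
  seg 3: a=-2 b=-118/75 c=271/50 d=-173/120
  seg 4: a=5 b=421/150 c=-323/100 d=323/600
S(6) = 81/200

Δ: Δ0=-7/3, Δ1=3, Δ2=-3, Δ3=7/2, Δ4=-3/2
row 1: diag=8, rhs=32; c'=1/8, d'=4
row 2: denom=4−1·1/8=31/8; d'=(-36−1·4)/(31/8)=-320/31
row 3: denom=6−1·8/31=178/31; d'=(39−1·-320/31)/(178/31)=1529/178
row 4: denom=8−2·31/89=650/89; d'=(-30−2·1529/178)/(650/89)=-323/50
back: M4=-323/50
back: M3=1529/178−31/89·-323/50=271/25
back: M2=-320/31−8/31·271/25=-328/25
back: M1=4−1/8·-328/25=141/25
M: M0=0, M1=141/25, M2=-328/25, M3=271/25, M4=-323/50, M5=0
seg 0: a=5, c=M0/2=0, d=(M1−M0)/(6·3)=47/150, b=Δ0−h0·(2M0+M1)/6=-773/150
seg 1: a=-2, c=M1/2=141/50, d=(M2−M1)/(6·1)=-469/150, b=Δ1−h1·(2M1+M2)/6=248/75
seg 2: a=1, c=M2/2=-164/25, d=(M3−M2)/(6·1)=599/150, b=Δ2−h2·(2M2+M3)/6=-13/30
seg 3: a=-2, c=M3/2=271/50, d=(M4−M3)/(6·2)=-173/120, b=Δ3−h3·(2M3+M4)/6=-118/75
seg 4: a=5, c=M4/2=-323/100, d=(M5−M4)/(6·2)=323/600, b=Δ4−h4·(2M4+M5)/6=421/150
t_q=6 → seg 3, τ=1; S=-2+-118/75·τ+271/50·τ²+-173/120·τ³=81/200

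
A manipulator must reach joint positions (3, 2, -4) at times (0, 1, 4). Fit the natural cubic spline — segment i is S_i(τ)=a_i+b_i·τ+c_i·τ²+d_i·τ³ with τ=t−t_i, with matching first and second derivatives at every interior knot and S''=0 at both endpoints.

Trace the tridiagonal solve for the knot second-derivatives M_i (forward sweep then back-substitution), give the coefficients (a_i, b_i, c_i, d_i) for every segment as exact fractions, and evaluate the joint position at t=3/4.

  seg 0: a=3 b=-7/8 c=0 d=-1/8
  seg 1: a=2 b=-5/4 c=-3/8 d=1/24
S(3/4) = 1173/512

Δ: Δ0=-1, Δ1=-2
row 1: diag=8, rhs=-6; c'=3/8, d'=-3/4
back: M1=-3/4
M: M0=0, M1=-3/4, M2=0
seg 0: a=3, c=M0/2=0, d=(M1−M0)/(6·1)=-1/8, b=Δ0−h0·(2M0+M1)/6=-7/8
seg 1: a=2, c=M1/2=-3/8, d=(M2−M1)/(6·3)=1/24, b=Δ1−h1·(2M1+M2)/6=-5/4
t_q=3/4 → seg 0, τ=3/4; S=3+-7/8·τ+0·τ²+-1/8·τ³=1173/512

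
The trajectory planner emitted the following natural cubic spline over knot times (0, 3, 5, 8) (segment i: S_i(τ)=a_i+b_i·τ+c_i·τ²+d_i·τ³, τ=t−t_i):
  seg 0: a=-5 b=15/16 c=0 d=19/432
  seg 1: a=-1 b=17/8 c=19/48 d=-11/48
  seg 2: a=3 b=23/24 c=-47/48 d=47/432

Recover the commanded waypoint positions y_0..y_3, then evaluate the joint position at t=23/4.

y_0 = S_0(0) = a_0 = -5
y_1 = S_1(0) = a_1 = -1
y_2 = S_2(0) = a_2 = 3
y_3 = S_2(3) = 0
t_q=23/4 is in segment 2 (τ=3/4); S_2(τ)=3291/1024

y_0=-5 y_1=-1 y_2=3 y_3=0
S(23/4) = 3291/1024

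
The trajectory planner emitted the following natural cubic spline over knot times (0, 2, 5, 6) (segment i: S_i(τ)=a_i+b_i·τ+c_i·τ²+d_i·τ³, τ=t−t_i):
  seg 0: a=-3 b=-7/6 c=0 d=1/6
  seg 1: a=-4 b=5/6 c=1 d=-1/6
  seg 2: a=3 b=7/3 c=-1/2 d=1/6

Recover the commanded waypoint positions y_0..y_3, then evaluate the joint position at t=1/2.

y_0 = S_0(0) = a_0 = -3
y_1 = S_1(0) = a_1 = -4
y_2 = S_2(0) = a_2 = 3
y_3 = S_2(1) = 5
t_q=1/2 is in segment 0 (τ=1/2); S_0(τ)=-57/16

y_0=-3 y_1=-4 y_2=3 y_3=5
S(1/2) = -57/16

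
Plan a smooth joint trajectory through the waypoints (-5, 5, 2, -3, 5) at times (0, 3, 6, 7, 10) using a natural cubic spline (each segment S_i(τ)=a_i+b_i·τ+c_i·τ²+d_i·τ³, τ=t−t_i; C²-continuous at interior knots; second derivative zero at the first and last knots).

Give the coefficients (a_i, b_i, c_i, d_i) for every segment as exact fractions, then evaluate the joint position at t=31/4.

Δ: Δ0=10/3, Δ1=-1, Δ2=-5, Δ3=8/3
row 1: diag=12, rhs=-26; c'=1/4, d'=-13/6
row 2: denom=8−3·1/4=29/4; d'=(-24−3·-13/6)/(29/4)=-70/29
row 3: denom=8−1·4/29=228/29; d'=(46−1·-70/29)/(228/29)=117/19
back: M3=117/19
back: M2=-70/29−4/29·117/19=-62/19
back: M1=-13/6−1/4·-62/19=-77/57
M: M0=0, M1=-77/57, M2=-62/19, M3=117/19, M4=0
seg 0: a=-5, c=M0/2=0, d=(M1−M0)/(6·3)=-77/1026, b=Δ0−h0·(2M0+M1)/6=457/114
seg 1: a=5, c=M1/2=-77/114, d=(M2−M1)/(6·3)=-109/1026, b=Δ1−h1·(2M1+M2)/6=113/57
seg 2: a=2, c=M2/2=-31/19, d=(M3−M2)/(6·1)=179/114, b=Δ2−h2·(2M2+M3)/6=-563/114
seg 3: a=-3, c=M3/2=117/38, d=(M4−M3)/(6·3)=-13/38, b=Δ3−h3·(2M3+M4)/6=-199/57
t_q=31/4 → seg 3, τ=3/4; S=-3+-199/57·τ+117/38·τ²+-13/38·τ³=-9803/2432

  seg 0: a=-5 b=457/114 c=0 d=-77/1026
  seg 1: a=5 b=113/57 c=-77/114 d=-109/1026
  seg 2: a=2 b=-563/114 c=-31/19 d=179/114
  seg 3: a=-3 b=-199/57 c=117/38 d=-13/38
S(31/4) = -9803/2432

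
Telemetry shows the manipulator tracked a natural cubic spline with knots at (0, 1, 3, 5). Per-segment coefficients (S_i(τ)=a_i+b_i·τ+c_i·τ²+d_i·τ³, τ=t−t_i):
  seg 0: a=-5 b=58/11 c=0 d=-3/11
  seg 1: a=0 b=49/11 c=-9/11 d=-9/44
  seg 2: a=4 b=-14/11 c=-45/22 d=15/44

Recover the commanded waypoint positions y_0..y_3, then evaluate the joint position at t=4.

y_0 = S_0(0) = a_0 = -5
y_1 = S_1(0) = a_1 = 0
y_2 = S_2(0) = a_2 = 4
y_3 = S_2(2) = -4
t_q=4 is in segment 2 (τ=1); S_2(τ)=45/44

y_0=-5 y_1=0 y_2=4 y_3=-4
S(4) = 45/44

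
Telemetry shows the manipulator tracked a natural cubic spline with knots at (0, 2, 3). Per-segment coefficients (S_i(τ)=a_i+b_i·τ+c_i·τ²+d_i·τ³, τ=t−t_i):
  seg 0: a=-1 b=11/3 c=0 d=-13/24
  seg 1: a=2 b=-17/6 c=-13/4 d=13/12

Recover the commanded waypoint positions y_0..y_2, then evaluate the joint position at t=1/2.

y_0 = S_0(0) = a_0 = -1
y_1 = S_1(0) = a_1 = 2
y_2 = S_1(1) = -3
t_q=1/2 is in segment 0 (τ=1/2); S_0(τ)=49/64

y_0=-1 y_1=2 y_2=-3
S(1/2) = 49/64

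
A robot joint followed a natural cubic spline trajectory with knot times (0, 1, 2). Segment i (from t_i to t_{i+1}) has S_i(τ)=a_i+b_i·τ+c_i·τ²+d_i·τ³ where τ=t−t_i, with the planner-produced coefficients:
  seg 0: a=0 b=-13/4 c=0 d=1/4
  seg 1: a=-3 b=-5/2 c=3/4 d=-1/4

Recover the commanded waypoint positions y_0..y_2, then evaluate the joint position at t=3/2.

y_0 = S_0(0) = a_0 = 0
y_1 = S_1(0) = a_1 = -3
y_2 = S_1(1) = -5
t_q=3/2 is in segment 1 (τ=1/2); S_1(τ)=-131/32

y_0=0 y_1=-3 y_2=-5
S(3/2) = -131/32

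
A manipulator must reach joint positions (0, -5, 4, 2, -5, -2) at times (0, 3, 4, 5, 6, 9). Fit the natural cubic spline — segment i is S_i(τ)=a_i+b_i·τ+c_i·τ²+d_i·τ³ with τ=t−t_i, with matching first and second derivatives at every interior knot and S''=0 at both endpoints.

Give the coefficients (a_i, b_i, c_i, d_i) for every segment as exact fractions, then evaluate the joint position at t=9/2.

Δ: Δ0=-5/3, Δ1=9, Δ2=-2, Δ3=-7, Δ4=1
row 1: diag=8, rhs=64; c'=1/8, d'=8
row 2: denom=4−1·1/8=31/8; d'=(-66−1·8)/(31/8)=-592/31
row 3: denom=4−1·8/31=116/31; d'=(-30−1·-592/31)/(116/31)=-169/58
row 4: denom=8−1·31/116=897/116; d'=(48−1·-169/58)/(897/116)=5906/897
back: M4=5906/897
back: M3=-169/58−31/116·5906/897=-4192/897
back: M2=-592/31−8/31·-4192/897=-16048/897
back: M1=8−1/8·-16048/897=9182/897
M: M0=0, M1=9182/897, M2=-16048/897, M3=-4192/897, M4=5906/897, M5=0
seg 0: a=0, c=M0/2=0, d=(M1−M0)/(6·3)=4591/8073, b=Δ0−h0·(2M0+M1)/6=-6086/897
seg 1: a=-5, c=M1/2=4591/897, d=(M2−M1)/(6·1)=-4205/897, b=Δ1−h1·(2M1+M2)/6=7687/897
seg 2: a=4, c=M2/2=-8024/897, d=(M3−M2)/(6·1)=152/69, b=Δ2−h2·(2M2+M3)/6=1418/299
seg 3: a=2, c=M3/2=-2096/897, d=(M4−M3)/(6·1)=561/299, b=Δ3−h3·(2M3+M4)/6=-5866/897
seg 4: a=-5, c=M4/2=2953/897, d=(M5−M4)/(6·3)=-2953/8073, b=Δ4−h4·(2M4+M5)/6=-5009/897
t_q=9/2 → seg 2, τ=1/2; S=4+1418/299·τ+-8024/897·τ²+152/69·τ³=172/39

  seg 0: a=0 b=-6086/897 c=0 d=4591/8073
  seg 1: a=-5 b=7687/897 c=4591/897 d=-4205/897
  seg 2: a=4 b=1418/299 c=-8024/897 d=152/69
  seg 3: a=2 b=-5866/897 c=-2096/897 d=561/299
  seg 4: a=-5 b=-5009/897 c=2953/897 d=-2953/8073
S(9/2) = 172/39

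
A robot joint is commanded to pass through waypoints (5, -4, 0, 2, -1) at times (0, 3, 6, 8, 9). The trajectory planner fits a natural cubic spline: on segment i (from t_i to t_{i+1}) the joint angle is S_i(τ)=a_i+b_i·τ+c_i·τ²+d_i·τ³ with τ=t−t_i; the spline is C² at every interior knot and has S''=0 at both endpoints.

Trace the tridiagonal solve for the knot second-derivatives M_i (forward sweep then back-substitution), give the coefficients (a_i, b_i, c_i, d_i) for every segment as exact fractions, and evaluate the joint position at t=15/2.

  seg 0: a=5 b=-1264/309 c=0 d=337/2781
  seg 1: a=-4 b=-253/309 c=337/309 d=-346/2781
  seg 2: a=0 b=731/309 c=-3/103 d=-101/309
  seg 3: a=2 b=-517/309 c=-205/103 d=205/309
S(15/2) = 1961/824

Δ: Δ0=-3, Δ1=4/3, Δ2=1, Δ3=-3
row 1: diag=12, rhs=26; c'=1/4, d'=13/6
row 2: denom=10−3·1/4=37/4; d'=(-2−3·13/6)/(37/4)=-34/37
row 3: denom=6−2·8/37=206/37; d'=(-24−2·-34/37)/(206/37)=-410/103
back: M3=-410/103
back: M2=-34/37−8/37·-410/103=-6/103
back: M1=13/6−1/4·-6/103=674/309
M: M0=0, M1=674/309, M2=-6/103, M3=-410/103, M4=0
seg 0: a=5, c=M0/2=0, d=(M1−M0)/(6·3)=337/2781, b=Δ0−h0·(2M0+M1)/6=-1264/309
seg 1: a=-4, c=M1/2=337/309, d=(M2−M1)/(6·3)=-346/2781, b=Δ1−h1·(2M1+M2)/6=-253/309
seg 2: a=0, c=M2/2=-3/103, d=(M3−M2)/(6·2)=-101/309, b=Δ2−h2·(2M2+M3)/6=731/309
seg 3: a=2, c=M3/2=-205/103, d=(M4−M3)/(6·1)=205/309, b=Δ3−h3·(2M3+M4)/6=-517/309
t_q=15/2 → seg 2, τ=3/2; S=0+731/309·τ+-3/103·τ²+-101/309·τ³=1961/824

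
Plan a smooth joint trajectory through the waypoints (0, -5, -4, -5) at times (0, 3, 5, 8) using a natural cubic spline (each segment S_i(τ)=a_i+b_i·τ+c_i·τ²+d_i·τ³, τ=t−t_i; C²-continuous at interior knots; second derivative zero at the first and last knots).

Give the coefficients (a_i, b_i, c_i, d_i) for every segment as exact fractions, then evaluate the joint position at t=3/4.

  seg 0: a=0 b=-115/48 c=0 d=35/432
  seg 1: a=-5 b=-5/24 c=35/48 d=-3/16
  seg 2: a=-4 b=11/24 c=-19/48 d=19/432
S(3/4) = -1805/1024

Δ: Δ0=-5/3, Δ1=1/2, Δ2=-1/3
row 1: diag=10, rhs=13; c'=1/5, d'=13/10
row 2: denom=10−2·1/5=48/5; d'=(-5−2·13/10)/(48/5)=-19/24
back: M2=-19/24
back: M1=13/10−1/5·-19/24=35/24
M: M0=0, M1=35/24, M2=-19/24, M3=0
seg 0: a=0, c=M0/2=0, d=(M1−M0)/(6·3)=35/432, b=Δ0−h0·(2M0+M1)/6=-115/48
seg 1: a=-5, c=M1/2=35/48, d=(M2−M1)/(6·2)=-3/16, b=Δ1−h1·(2M1+M2)/6=-5/24
seg 2: a=-4, c=M2/2=-19/48, d=(M3−M2)/(6·3)=19/432, b=Δ2−h2·(2M2+M3)/6=11/24
t_q=3/4 → seg 0, τ=3/4; S=0+-115/48·τ+0·τ²+35/432·τ³=-1805/1024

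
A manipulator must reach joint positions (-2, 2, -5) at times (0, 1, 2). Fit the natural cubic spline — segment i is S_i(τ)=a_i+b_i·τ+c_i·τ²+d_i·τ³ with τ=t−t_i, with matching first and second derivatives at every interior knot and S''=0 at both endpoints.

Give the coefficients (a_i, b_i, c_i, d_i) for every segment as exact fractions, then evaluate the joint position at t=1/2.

  seg 0: a=-2 b=27/4 c=0 d=-11/4
  seg 1: a=2 b=-3/2 c=-33/4 d=11/4
S(1/2) = 33/32

Δ: Δ0=4, Δ1=-7
row 1: diag=4, rhs=-66; c'=1/4, d'=-33/2
back: M1=-33/2
M: M0=0, M1=-33/2, M2=0
seg 0: a=-2, c=M0/2=0, d=(M1−M0)/(6·1)=-11/4, b=Δ0−h0·(2M0+M1)/6=27/4
seg 1: a=2, c=M1/2=-33/4, d=(M2−M1)/(6·1)=11/4, b=Δ1−h1·(2M1+M2)/6=-3/2
t_q=1/2 → seg 0, τ=1/2; S=-2+27/4·τ+0·τ²+-11/4·τ³=33/32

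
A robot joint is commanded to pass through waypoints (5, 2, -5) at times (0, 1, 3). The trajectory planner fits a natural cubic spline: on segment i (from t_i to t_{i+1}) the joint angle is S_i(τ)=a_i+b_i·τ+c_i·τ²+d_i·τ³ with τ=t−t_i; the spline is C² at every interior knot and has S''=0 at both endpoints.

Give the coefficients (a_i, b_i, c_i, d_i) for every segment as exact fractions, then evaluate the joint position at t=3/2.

Δ: Δ0=-3, Δ1=-7/2
row 1: diag=6, rhs=-3; c'=1/3, d'=-1/2
back: M1=-1/2
M: M0=0, M1=-1/2, M2=0
seg 0: a=5, c=M0/2=0, d=(M1−M0)/(6·1)=-1/12, b=Δ0−h0·(2M0+M1)/6=-35/12
seg 1: a=2, c=M1/2=-1/4, d=(M2−M1)/(6·2)=1/24, b=Δ1−h1·(2M1+M2)/6=-19/6
t_q=3/2 → seg 1, τ=1/2; S=2+-19/6·τ+-1/4·τ²+1/24·τ³=23/64

  seg 0: a=5 b=-35/12 c=0 d=-1/12
  seg 1: a=2 b=-19/6 c=-1/4 d=1/24
S(3/2) = 23/64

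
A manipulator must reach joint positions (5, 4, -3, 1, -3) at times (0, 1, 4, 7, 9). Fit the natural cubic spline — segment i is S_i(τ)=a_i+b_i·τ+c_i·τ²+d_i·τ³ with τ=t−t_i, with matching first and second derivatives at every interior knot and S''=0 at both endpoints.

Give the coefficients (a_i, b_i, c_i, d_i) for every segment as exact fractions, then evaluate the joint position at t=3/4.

Δ: Δ0=-1, Δ1=-7/3, Δ2=4/3, Δ3=-2
row 1: diag=8, rhs=-8; c'=3/8, d'=-1
row 2: denom=12−3·3/8=87/8; d'=(22−3·-1)/(87/8)=200/87
row 3: denom=10−3·8/29=266/29; d'=(-20−3·200/87)/(266/29)=-390/133
back: M3=-390/133
back: M2=200/87−8/29·-390/133=1240/399
back: M1=-1−3/8·1240/399=-288/133
M: M0=0, M1=-288/133, M2=1240/399, M3=-390/133, M4=0
seg 0: a=5, c=M0/2=0, d=(M1−M0)/(6·1)=-48/133, b=Δ0−h0·(2M0+M1)/6=-85/133
seg 1: a=4, c=M1/2=-144/133, d=(M2−M1)/(6·3)=1052/3591, b=Δ1−h1·(2M1+M2)/6=-229/133
seg 2: a=-3, c=M2/2=620/399, d=(M3−M2)/(6·3)=-1205/3591, b=Δ2−h2·(2M2+M3)/6=-41/133
seg 3: a=1, c=M3/2=-195/133, d=(M4−M3)/(6·2)=65/266, b=Δ3−h3·(2M3+M4)/6=-6/133
t_q=3/4 → seg 0, τ=3/4; S=5+-85/133·τ+0·τ²+-48/133·τ³=83/19

  seg 0: a=5 b=-85/133 c=0 d=-48/133
  seg 1: a=4 b=-229/133 c=-144/133 d=1052/3591
  seg 2: a=-3 b=-41/133 c=620/399 d=-1205/3591
  seg 3: a=1 b=-6/133 c=-195/133 d=65/266
S(3/4) = 83/19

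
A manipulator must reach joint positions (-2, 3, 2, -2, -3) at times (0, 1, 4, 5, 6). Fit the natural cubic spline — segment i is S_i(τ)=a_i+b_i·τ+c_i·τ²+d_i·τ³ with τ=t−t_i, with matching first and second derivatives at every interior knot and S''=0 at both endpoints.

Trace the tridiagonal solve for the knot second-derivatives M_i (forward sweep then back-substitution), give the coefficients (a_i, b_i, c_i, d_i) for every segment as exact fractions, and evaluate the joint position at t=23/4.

Δ: Δ0=5, Δ1=-1/3, Δ2=-4, Δ3=-1
row 1: diag=8, rhs=-32; c'=3/8, d'=-4
row 2: denom=8−3·3/8=55/8; d'=(-22−3·-4)/(55/8)=-16/11
row 3: denom=4−1·8/55=212/55; d'=(18−1·-16/11)/(212/55)=535/106
back: M3=535/106
back: M2=-16/11−8/55·535/106=-116/53
back: M1=-4−3/8·-116/53=-337/106
M: M0=0, M1=-337/106, M2=-116/53, M3=535/106, M4=0
seg 0: a=-2, c=M0/2=0, d=(M1−M0)/(6·1)=-337/636, b=Δ0−h0·(2M0+M1)/6=3517/636
seg 1: a=3, c=M1/2=-337/212, d=(M2−M1)/(6·3)=35/636, b=Δ1−h1·(2M1+M2)/6=1253/318
seg 2: a=2, c=M2/2=-58/53, d=(M3−M2)/(6·1)=767/636, b=Δ2−h2·(2M2+M3)/6=-2615/636
seg 3: a=-2, c=M3/2=535/212, d=(M4−M3)/(6·1)=-535/636, b=Δ3−h3·(2M3+M4)/6=-853/318
t_q=23/4 → seg 3, τ=3/4; S=-2+-853/318·τ+535/212·τ²+-535/636·τ³=-39987/13568

  seg 0: a=-2 b=3517/636 c=0 d=-337/636
  seg 1: a=3 b=1253/318 c=-337/212 d=35/636
  seg 2: a=2 b=-2615/636 c=-58/53 d=767/636
  seg 3: a=-2 b=-853/318 c=535/212 d=-535/636
S(23/4) = -39987/13568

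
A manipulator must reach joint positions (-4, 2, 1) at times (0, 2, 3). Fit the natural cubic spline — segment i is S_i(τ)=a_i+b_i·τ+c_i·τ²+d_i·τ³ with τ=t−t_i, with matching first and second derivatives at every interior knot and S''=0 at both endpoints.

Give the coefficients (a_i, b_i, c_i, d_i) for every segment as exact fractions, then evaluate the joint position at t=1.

Δ: Δ0=3, Δ1=-1
row 1: diag=6, rhs=-24; c'=1/6, d'=-4
back: M1=-4
M: M0=0, M1=-4, M2=0
seg 0: a=-4, c=M0/2=0, d=(M1−M0)/(6·2)=-1/3, b=Δ0−h0·(2M0+M1)/6=13/3
seg 1: a=2, c=M1/2=-2, d=(M2−M1)/(6·1)=2/3, b=Δ1−h1·(2M1+M2)/6=1/3
t_q=1 → seg 0, τ=1; S=-4+13/3·τ+0·τ²+-1/3·τ³=0

  seg 0: a=-4 b=13/3 c=0 d=-1/3
  seg 1: a=2 b=1/3 c=-2 d=2/3
S(1) = 0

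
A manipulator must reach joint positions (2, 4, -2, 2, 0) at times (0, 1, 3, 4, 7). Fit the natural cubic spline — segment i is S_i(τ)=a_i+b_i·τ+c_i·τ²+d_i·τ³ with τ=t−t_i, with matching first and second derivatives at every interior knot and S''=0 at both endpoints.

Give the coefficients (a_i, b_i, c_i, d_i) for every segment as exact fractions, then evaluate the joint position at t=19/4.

  seg 0: a=2 b=2569/750 c=0 d=-1069/750
  seg 1: a=4 b=-319/375 c=-1069/250 d=2401/1500
  seg 2: a=-2 b=94/75 c=666/125 d=-968/375
  seg 3: a=2 b=1562/375 c=-302/125 d=302/1125
S(19/4) = 15513/4000

Δ: Δ0=2, Δ1=-3, Δ2=4, Δ3=-2/3
row 1: diag=6, rhs=-30; c'=1/3, d'=-5
row 2: denom=6−2·1/3=16/3; d'=(42−2·-5)/(16/3)=39/4
row 3: denom=8−1·3/16=125/16; d'=(-28−1·39/4)/(125/16)=-604/125
back: M3=-604/125
back: M2=39/4−3/16·-604/125=1332/125
back: M1=-5−1/3·1332/125=-1069/125
M: M0=0, M1=-1069/125, M2=1332/125, M3=-604/125, M4=0
seg 0: a=2, c=M0/2=0, d=(M1−M0)/(6·1)=-1069/750, b=Δ0−h0·(2M0+M1)/6=2569/750
seg 1: a=4, c=M1/2=-1069/250, d=(M2−M1)/(6·2)=2401/1500, b=Δ1−h1·(2M1+M2)/6=-319/375
seg 2: a=-2, c=M2/2=666/125, d=(M3−M2)/(6·1)=-968/375, b=Δ2−h2·(2M2+M3)/6=94/75
seg 3: a=2, c=M3/2=-302/125, d=(M4−M3)/(6·3)=302/1125, b=Δ3−h3·(2M3+M4)/6=1562/375
t_q=19/4 → seg 3, τ=3/4; S=2+1562/375·τ+-302/125·τ²+302/1125·τ³=15513/4000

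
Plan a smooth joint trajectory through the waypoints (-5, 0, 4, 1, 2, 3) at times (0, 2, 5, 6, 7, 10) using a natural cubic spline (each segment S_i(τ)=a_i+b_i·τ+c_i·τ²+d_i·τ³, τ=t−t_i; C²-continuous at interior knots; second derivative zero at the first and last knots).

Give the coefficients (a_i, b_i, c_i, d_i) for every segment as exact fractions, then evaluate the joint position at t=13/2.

  seg 0: a=-5 b=9721/4242 c=0 d=221/4242
  seg 1: a=0 b=12373/4242 c=221/707 d=-3565/12726
  seg 2: a=4 b=-5878/2121 c=-3123/1414 d=8399/4242
  seg 3: a=1 b=-5297/4242 c=2638/707 d=-6289/4242
  seg 4: a=2 b=3746/2121 c=-1013/1414 d=1013/12726
S(13/2) = 1815/1616

Δ: Δ0=5/2, Δ1=4/3, Δ2=-3, Δ3=1, Δ4=1/3
row 1: diag=10, rhs=-7; c'=3/10, d'=-7/10
row 2: denom=8−3·3/10=71/10; d'=(-26−3·-7/10)/(71/10)=-239/71
row 3: denom=4−1·10/71=274/71; d'=(24−1·-239/71)/(274/71)=1943/274
row 4: denom=8−1·71/274=2121/274; d'=(-4−1·1943/274)/(2121/274)=-1013/707
back: M4=-1013/707
back: M3=1943/274−71/274·-1013/707=5276/707
back: M2=-239/71−10/71·5276/707=-3123/707
back: M1=-7/10−3/10·-3123/707=442/707
M: M0=0, M1=442/707, M2=-3123/707, M3=5276/707, M4=-1013/707, M5=0
seg 0: a=-5, c=M0/2=0, d=(M1−M0)/(6·2)=221/4242, b=Δ0−h0·(2M0+M1)/6=9721/4242
seg 1: a=0, c=M1/2=221/707, d=(M2−M1)/(6·3)=-3565/12726, b=Δ1−h1·(2M1+M2)/6=12373/4242
seg 2: a=4, c=M2/2=-3123/1414, d=(M3−M2)/(6·1)=8399/4242, b=Δ2−h2·(2M2+M3)/6=-5878/2121
seg 3: a=1, c=M3/2=2638/707, d=(M4−M3)/(6·1)=-6289/4242, b=Δ3−h3·(2M3+M4)/6=-5297/4242
seg 4: a=2, c=M4/2=-1013/1414, d=(M5−M4)/(6·3)=1013/12726, b=Δ4−h4·(2M4+M5)/6=3746/2121
t_q=13/2 → seg 3, τ=1/2; S=1+-5297/4242·τ+2638/707·τ²+-6289/4242·τ³=1815/1616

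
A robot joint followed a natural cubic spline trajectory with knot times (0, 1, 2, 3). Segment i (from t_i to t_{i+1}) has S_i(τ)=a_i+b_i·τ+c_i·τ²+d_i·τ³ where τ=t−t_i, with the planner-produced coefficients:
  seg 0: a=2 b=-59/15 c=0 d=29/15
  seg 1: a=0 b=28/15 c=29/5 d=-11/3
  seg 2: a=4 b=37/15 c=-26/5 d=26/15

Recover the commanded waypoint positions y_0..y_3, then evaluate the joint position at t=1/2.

y_0 = S_0(0) = a_0 = 2
y_1 = S_1(0) = a_1 = 0
y_2 = S_2(0) = a_2 = 4
y_3 = S_2(1) = 3
t_q=1/2 is in segment 0 (τ=1/2); S_0(τ)=11/40

y_0=2 y_1=0 y_2=4 y_3=3
S(1/2) = 11/40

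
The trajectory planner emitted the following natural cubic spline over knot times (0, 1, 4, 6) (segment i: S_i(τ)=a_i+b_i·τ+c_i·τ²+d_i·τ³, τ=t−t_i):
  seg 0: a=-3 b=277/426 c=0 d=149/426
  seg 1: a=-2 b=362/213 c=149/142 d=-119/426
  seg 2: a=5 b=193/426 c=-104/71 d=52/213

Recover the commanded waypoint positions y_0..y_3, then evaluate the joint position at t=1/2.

y_0 = S_0(0) = a_0 = -3
y_1 = S_1(0) = a_1 = -2
y_2 = S_2(0) = a_2 = 5
y_3 = S_2(2) = 2
t_q=1/2 is in segment 0 (τ=1/2); S_0(τ)=-2989/1136

y_0=-3 y_1=-2 y_2=5 y_3=2
S(1/2) = -2989/1136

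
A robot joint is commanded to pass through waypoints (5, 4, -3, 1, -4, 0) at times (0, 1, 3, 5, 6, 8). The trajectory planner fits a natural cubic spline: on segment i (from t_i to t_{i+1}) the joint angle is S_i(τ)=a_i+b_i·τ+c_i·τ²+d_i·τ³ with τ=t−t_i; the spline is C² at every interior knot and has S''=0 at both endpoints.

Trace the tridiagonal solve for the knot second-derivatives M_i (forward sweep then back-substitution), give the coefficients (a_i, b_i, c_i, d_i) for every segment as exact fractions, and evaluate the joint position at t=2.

  seg 0: a=5 b=-175/1396 c=0 d=-1221/1396
  seg 1: a=4 b=-1919/698 c=-3663/1396 d=3139/2792
  seg 2: a=-3 b=86/349 c=2877/698 d=-2265/1396
  seg 3: a=1 b=-955/349 c=-1959/349 d=1169/349
  seg 4: a=-4 b=-1366/349 c=1548/349 d=-258/349
S(2) = -695/2792

Δ: Δ0=-1, Δ1=-7/2, Δ2=2, Δ3=-5, Δ4=2
row 1: diag=6, rhs=-15; c'=1/3, d'=-5/2
row 2: denom=8−2·1/3=22/3; d'=(33−2·-5/2)/(22/3)=57/11
row 3: denom=6−2·3/11=60/11; d'=(-42−2·57/11)/(60/11)=-48/5
row 4: denom=6−1·11/60=349/60; d'=(42−1·-48/5)/(349/60)=3096/349
back: M4=3096/349
back: M3=-48/5−11/60·3096/349=-3918/349
back: M2=57/11−3/11·-3918/349=2877/349
back: M1=-5/2−1/3·2877/349=-3663/698
M: M0=0, M1=-3663/698, M2=2877/349, M3=-3918/349, M4=3096/349, M5=0
seg 0: a=5, c=M0/2=0, d=(M1−M0)/(6·1)=-1221/1396, b=Δ0−h0·(2M0+M1)/6=-175/1396
seg 1: a=4, c=M1/2=-3663/1396, d=(M2−M1)/(6·2)=3139/2792, b=Δ1−h1·(2M1+M2)/6=-1919/698
seg 2: a=-3, c=M2/2=2877/698, d=(M3−M2)/(6·2)=-2265/1396, b=Δ2−h2·(2M2+M3)/6=86/349
seg 3: a=1, c=M3/2=-1959/349, d=(M4−M3)/(6·1)=1169/349, b=Δ3−h3·(2M3+M4)/6=-955/349
seg 4: a=-4, c=M4/2=1548/349, d=(M5−M4)/(6·2)=-258/349, b=Δ4−h4·(2M4+M5)/6=-1366/349
t_q=2 → seg 1, τ=1; S=4+-1919/698·τ+-3663/1396·τ²+3139/2792·τ³=-695/2792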